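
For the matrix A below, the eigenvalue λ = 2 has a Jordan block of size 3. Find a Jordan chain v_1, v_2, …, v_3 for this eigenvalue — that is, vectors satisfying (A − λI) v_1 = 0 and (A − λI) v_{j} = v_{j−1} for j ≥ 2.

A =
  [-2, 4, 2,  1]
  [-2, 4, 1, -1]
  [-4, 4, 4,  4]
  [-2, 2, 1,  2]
A Jordan chain for λ = 2 of length 3:
v_1 = (-2, 2, -8, 0)ᵀ
v_2 = (-4, -2, -4, -2)ᵀ
v_3 = (1, 0, 0, 0)ᵀ

Let N = A − (2)·I. We want v_3 with N^3 v_3 = 0 but N^2 v_3 ≠ 0; then v_{j-1} := N · v_j for j = 3, …, 2.

Pick v_3 = (1, 0, 0, 0)ᵀ.
Then v_2 = N · v_3 = (-4, -2, -4, -2)ᵀ.
Then v_1 = N · v_2 = (-2, 2, -8, 0)ᵀ.

Sanity check: (A − (2)·I) v_1 = (0, 0, 0, 0)ᵀ = 0. ✓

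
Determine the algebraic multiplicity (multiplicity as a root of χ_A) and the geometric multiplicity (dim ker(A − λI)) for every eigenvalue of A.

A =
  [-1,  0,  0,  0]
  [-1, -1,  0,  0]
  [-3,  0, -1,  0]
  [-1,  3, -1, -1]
λ = -1: alg = 4, geom = 2

Step 1 — factor the characteristic polynomial to read off the algebraic multiplicities:
  χ_A(x) = (x + 1)^4

Step 2 — compute geometric multiplicities via the rank-nullity identity g(λ) = n − rank(A − λI):
  rank(A − (-1)·I) = 2, so dim ker(A − (-1)·I) = n − 2 = 2

Summary:
  λ = -1: algebraic multiplicity = 4, geometric multiplicity = 2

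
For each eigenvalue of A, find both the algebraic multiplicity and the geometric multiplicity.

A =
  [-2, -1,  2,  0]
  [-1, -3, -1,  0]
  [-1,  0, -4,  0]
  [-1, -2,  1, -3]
λ = -3: alg = 4, geom = 2

Step 1 — factor the characteristic polynomial to read off the algebraic multiplicities:
  χ_A(x) = (x + 3)^4

Step 2 — compute geometric multiplicities via the rank-nullity identity g(λ) = n − rank(A − λI):
  rank(A − (-3)·I) = 2, so dim ker(A − (-3)·I) = n − 2 = 2

Summary:
  λ = -3: algebraic multiplicity = 4, geometric multiplicity = 2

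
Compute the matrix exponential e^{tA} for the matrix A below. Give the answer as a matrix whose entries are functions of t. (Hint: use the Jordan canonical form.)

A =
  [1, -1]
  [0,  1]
e^{tA} =
  [exp(t), -t*exp(t)]
  [0, exp(t)]

Strategy: write A = P · J · P⁻¹ where J is a Jordan canonical form, so e^{tA} = P · e^{tJ} · P⁻¹, and e^{tJ} can be computed block-by-block.

A has Jordan form
J =
  [1, 1]
  [0, 1]
(up to reordering of blocks).

Per-block formulas:
  For a 2×2 Jordan block J_2(1): exp(t · J_2(1)) = e^(1t)·(I + t·N), where N is the 2×2 nilpotent shift.

After assembling e^{tJ} and conjugating by P, we get:

e^{tA} =
  [exp(t), -t*exp(t)]
  [0, exp(t)]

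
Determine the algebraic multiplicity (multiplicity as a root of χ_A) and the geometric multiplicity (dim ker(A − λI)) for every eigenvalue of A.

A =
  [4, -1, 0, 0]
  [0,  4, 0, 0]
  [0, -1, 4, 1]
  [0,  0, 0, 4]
λ = 4: alg = 4, geom = 2

Step 1 — factor the characteristic polynomial to read off the algebraic multiplicities:
  χ_A(x) = (x - 4)^4

Step 2 — compute geometric multiplicities via the rank-nullity identity g(λ) = n − rank(A − λI):
  rank(A − (4)·I) = 2, so dim ker(A − (4)·I) = n − 2 = 2

Summary:
  λ = 4: algebraic multiplicity = 4, geometric multiplicity = 2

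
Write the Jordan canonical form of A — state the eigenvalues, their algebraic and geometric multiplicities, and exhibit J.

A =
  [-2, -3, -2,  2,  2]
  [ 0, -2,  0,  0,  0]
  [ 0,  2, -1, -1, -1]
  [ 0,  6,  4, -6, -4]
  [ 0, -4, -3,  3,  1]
J_2(-2) ⊕ J_2(-2) ⊕ J_1(-2)

The characteristic polynomial is
  det(x·I − A) = x^5 + 10*x^4 + 40*x^3 + 80*x^2 + 80*x + 32 = (x + 2)^5

Eigenvalues and multiplicities (the geometric multiplicity of λ is n − rank(A − λI), which equals the number of Jordan blocks for λ):
  λ = -2: algebraic multiplicity = 5, geometric multiplicity = 3

Determining the block sizes for each eigenvalue:
  λ = -2: with am = 5 and gm = 3, the partition is not yet determined (e.g. several partitions of 5 into 3 parts exist). Let N = A − (-2)·I. Computing rank(N^1) = 2, rank(N^2) = 0; the number of blocks of size ≥ j is rank(N^{j−1}) − rank(N^j), giving [3, 2]. So we have 2 block(s) of size 2, 1 block(s) of size 1 → block sizes [2, 2, 1]

Assembling the blocks gives a Jordan form
J =
  [-2,  1,  0,  0,  0]
  [ 0, -2,  0,  0,  0]
  [ 0,  0, -2,  1,  0]
  [ 0,  0,  0, -2,  0]
  [ 0,  0,  0,  0, -2]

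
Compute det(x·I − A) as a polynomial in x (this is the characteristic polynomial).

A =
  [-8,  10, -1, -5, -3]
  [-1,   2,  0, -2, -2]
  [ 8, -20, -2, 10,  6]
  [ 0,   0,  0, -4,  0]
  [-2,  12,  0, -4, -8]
x^5 + 20*x^4 + 160*x^3 + 640*x^2 + 1280*x + 1024

Expanding det(x·I − A) (e.g. by cofactor expansion or by noting that A is similar to its Jordan form J, which has the same characteristic polynomial as A) gives
  χ_A(x) = x^5 + 20*x^4 + 160*x^3 + 640*x^2 + 1280*x + 1024
which factors as (x + 4)^5. The eigenvalues (with algebraic multiplicities) are λ = -4 with multiplicity 5.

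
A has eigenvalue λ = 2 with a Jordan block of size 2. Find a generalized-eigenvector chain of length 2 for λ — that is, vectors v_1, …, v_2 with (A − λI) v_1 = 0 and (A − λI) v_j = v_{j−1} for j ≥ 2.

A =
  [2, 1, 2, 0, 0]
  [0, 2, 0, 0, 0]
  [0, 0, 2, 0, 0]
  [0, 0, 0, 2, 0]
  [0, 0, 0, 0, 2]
A Jordan chain for λ = 2 of length 2:
v_1 = (1, 0, 0, 0, 0)ᵀ
v_2 = (0, 1, 0, 0, 0)ᵀ

Let N = A − (2)·I. We want v_2 with N^2 v_2 = 0 but N^1 v_2 ≠ 0; then v_{j-1} := N · v_j for j = 2, …, 2.

Pick v_2 = (0, 1, 0, 0, 0)ᵀ.
Then v_1 = N · v_2 = (1, 0, 0, 0, 0)ᵀ.

Sanity check: (A − (2)·I) v_1 = (0, 0, 0, 0, 0)ᵀ = 0. ✓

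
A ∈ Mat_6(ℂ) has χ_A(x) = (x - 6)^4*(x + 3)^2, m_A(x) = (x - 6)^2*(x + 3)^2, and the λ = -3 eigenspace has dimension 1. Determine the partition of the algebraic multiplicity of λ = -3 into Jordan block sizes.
Block sizes for λ = -3: [2]

Step 1 — from the characteristic polynomial, algebraic multiplicity of λ = -3 is 2. From dim ker(A − (-3)·I) = 1, there are exactly 1 Jordan blocks for λ = -3.
Step 2 — from the minimal polynomial, the factor (x + 3)^2 tells us the largest block for λ = -3 has size 2.
Step 3 — with total size 2, 1 blocks, and largest block 2, the block sizes (in nonincreasing order) are [2].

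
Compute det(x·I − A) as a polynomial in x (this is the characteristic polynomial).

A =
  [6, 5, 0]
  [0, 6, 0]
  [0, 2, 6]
x^3 - 18*x^2 + 108*x - 216

Expanding det(x·I − A) (e.g. by cofactor expansion or by noting that A is similar to its Jordan form J, which has the same characteristic polynomial as A) gives
  χ_A(x) = x^3 - 18*x^2 + 108*x - 216
which factors as (x - 6)^3. The eigenvalues (with algebraic multiplicities) are λ = 6 with multiplicity 3.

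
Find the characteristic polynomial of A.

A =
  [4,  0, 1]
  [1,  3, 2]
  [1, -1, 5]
x^3 - 12*x^2 + 48*x - 64

Expanding det(x·I − A) (e.g. by cofactor expansion or by noting that A is similar to its Jordan form J, which has the same characteristic polynomial as A) gives
  χ_A(x) = x^3 - 12*x^2 + 48*x - 64
which factors as (x - 4)^3. The eigenvalues (with algebraic multiplicities) are λ = 4 with multiplicity 3.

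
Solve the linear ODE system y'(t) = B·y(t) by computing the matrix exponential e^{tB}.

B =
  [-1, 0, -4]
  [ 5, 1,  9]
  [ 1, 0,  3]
e^{tB} =
  [-2*t*exp(t) + exp(t), 0, -4*t*exp(t)]
  [-t^2*exp(t)/2 + 5*t*exp(t), exp(t), -t^2*exp(t) + 9*t*exp(t)]
  [t*exp(t), 0, 2*t*exp(t) + exp(t)]

Strategy: write B = P · J · P⁻¹ where J is a Jordan canonical form, so e^{tB} = P · e^{tJ} · P⁻¹, and e^{tJ} can be computed block-by-block.

B has Jordan form
J =
  [1, 1, 0]
  [0, 1, 1]
  [0, 0, 1]
(up to reordering of blocks).

Per-block formulas:
  For a 3×3 Jordan block J_3(1): exp(t · J_3(1)) = e^(1t)·(I + t·N + (t^2/2)·N^2), where N is the 3×3 nilpotent shift.

After assembling e^{tJ} and conjugating by P, we get:

e^{tB} =
  [-2*t*exp(t) + exp(t), 0, -4*t*exp(t)]
  [-t^2*exp(t)/2 + 5*t*exp(t), exp(t), -t^2*exp(t) + 9*t*exp(t)]
  [t*exp(t), 0, 2*t*exp(t) + exp(t)]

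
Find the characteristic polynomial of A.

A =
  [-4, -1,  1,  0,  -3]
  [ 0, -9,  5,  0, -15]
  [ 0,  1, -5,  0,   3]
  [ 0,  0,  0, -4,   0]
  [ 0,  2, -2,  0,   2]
x^5 + 20*x^4 + 160*x^3 + 640*x^2 + 1280*x + 1024

Expanding det(x·I − A) (e.g. by cofactor expansion or by noting that A is similar to its Jordan form J, which has the same characteristic polynomial as A) gives
  χ_A(x) = x^5 + 20*x^4 + 160*x^3 + 640*x^2 + 1280*x + 1024
which factors as (x + 4)^5. The eigenvalues (with algebraic multiplicities) are λ = -4 with multiplicity 5.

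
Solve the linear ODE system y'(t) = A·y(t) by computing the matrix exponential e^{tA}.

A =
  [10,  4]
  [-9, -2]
e^{tA} =
  [6*t*exp(4*t) + exp(4*t), 4*t*exp(4*t)]
  [-9*t*exp(4*t), -6*t*exp(4*t) + exp(4*t)]

Strategy: write A = P · J · P⁻¹ where J is a Jordan canonical form, so e^{tA} = P · e^{tJ} · P⁻¹, and e^{tJ} can be computed block-by-block.

A has Jordan form
J =
  [4, 1]
  [0, 4]
(up to reordering of blocks).

Per-block formulas:
  For a 2×2 Jordan block J_2(4): exp(t · J_2(4)) = e^(4t)·(I + t·N), where N is the 2×2 nilpotent shift.

After assembling e^{tJ} and conjugating by P, we get:

e^{tA} =
  [6*t*exp(4*t) + exp(4*t), 4*t*exp(4*t)]
  [-9*t*exp(4*t), -6*t*exp(4*t) + exp(4*t)]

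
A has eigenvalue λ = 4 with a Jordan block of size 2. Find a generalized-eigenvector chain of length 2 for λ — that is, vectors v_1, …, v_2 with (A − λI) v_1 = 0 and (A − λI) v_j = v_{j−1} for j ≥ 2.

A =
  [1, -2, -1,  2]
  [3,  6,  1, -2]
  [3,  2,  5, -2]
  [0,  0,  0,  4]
A Jordan chain for λ = 4 of length 2:
v_1 = (-3, 3, 3, 0)ᵀ
v_2 = (1, 0, 0, 0)ᵀ

Let N = A − (4)·I. We want v_2 with N^2 v_2 = 0 but N^1 v_2 ≠ 0; then v_{j-1} := N · v_j for j = 2, …, 2.

Pick v_2 = (1, 0, 0, 0)ᵀ.
Then v_1 = N · v_2 = (-3, 3, 3, 0)ᵀ.

Sanity check: (A − (4)·I) v_1 = (0, 0, 0, 0)ᵀ = 0. ✓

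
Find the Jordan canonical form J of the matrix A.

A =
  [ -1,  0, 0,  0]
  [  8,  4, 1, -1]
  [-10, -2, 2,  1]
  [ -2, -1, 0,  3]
J_1(-1) ⊕ J_3(3)

The characteristic polynomial is
  det(x·I − A) = x^4 - 8*x^3 + 18*x^2 - 27 = (x - 3)^3*(x + 1)

Eigenvalues and multiplicities (the geometric multiplicity of λ is n − rank(A − λI), which equals the number of Jordan blocks for λ):
  λ = -1: algebraic multiplicity = 1, geometric multiplicity = 1
  λ = 3: algebraic multiplicity = 3, geometric multiplicity = 1

Determining the block sizes for each eigenvalue:
  λ = -1: one block (gm = 1), so the single block has size am = 1 → block sizes [1]
  λ = 3: one block (gm = 1), so the single block has size am = 3 → block sizes [3]

Assembling the blocks gives a Jordan form
J =
  [-1, 0, 0, 0]
  [ 0, 3, 1, 0]
  [ 0, 0, 3, 1]
  [ 0, 0, 0, 3]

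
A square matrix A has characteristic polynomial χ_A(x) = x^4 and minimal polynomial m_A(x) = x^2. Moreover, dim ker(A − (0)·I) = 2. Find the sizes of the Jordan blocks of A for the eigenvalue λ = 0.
Block sizes for λ = 0: [2, 2]

Step 1 — from the characteristic polynomial, algebraic multiplicity of λ = 0 is 4. From dim ker(A − (0)·I) = 2, there are exactly 2 Jordan blocks for λ = 0.
Step 2 — from the minimal polynomial, the factor (x − 0)^2 tells us the largest block for λ = 0 has size 2.
Step 3 — with total size 4, 2 blocks, and largest block 2, the block sizes (in nonincreasing order) are [2, 2].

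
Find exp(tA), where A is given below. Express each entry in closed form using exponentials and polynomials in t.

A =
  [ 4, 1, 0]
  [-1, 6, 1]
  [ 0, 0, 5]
e^{tA} =
  [-t*exp(5*t) + exp(5*t), t*exp(5*t), t^2*exp(5*t)/2]
  [-t*exp(5*t), t*exp(5*t) + exp(5*t), t^2*exp(5*t)/2 + t*exp(5*t)]
  [0, 0, exp(5*t)]

Strategy: write A = P · J · P⁻¹ where J is a Jordan canonical form, so e^{tA} = P · e^{tJ} · P⁻¹, and e^{tJ} can be computed block-by-block.

A has Jordan form
J =
  [5, 1, 0]
  [0, 5, 1]
  [0, 0, 5]
(up to reordering of blocks).

Per-block formulas:
  For a 3×3 Jordan block J_3(5): exp(t · J_3(5)) = e^(5t)·(I + t·N + (t^2/2)·N^2), where N is the 3×3 nilpotent shift.

After assembling e^{tJ} and conjugating by P, we get:

e^{tA} =
  [-t*exp(5*t) + exp(5*t), t*exp(5*t), t^2*exp(5*t)/2]
  [-t*exp(5*t), t*exp(5*t) + exp(5*t), t^2*exp(5*t)/2 + t*exp(5*t)]
  [0, 0, exp(5*t)]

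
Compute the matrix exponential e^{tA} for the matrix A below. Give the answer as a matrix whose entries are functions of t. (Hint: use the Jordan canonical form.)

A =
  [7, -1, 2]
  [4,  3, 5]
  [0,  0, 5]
e^{tA} =
  [2*t*exp(5*t) + exp(5*t), -t*exp(5*t), -t^2*exp(5*t)/2 + 2*t*exp(5*t)]
  [4*t*exp(5*t), -2*t*exp(5*t) + exp(5*t), -t^2*exp(5*t) + 5*t*exp(5*t)]
  [0, 0, exp(5*t)]

Strategy: write A = P · J · P⁻¹ where J is a Jordan canonical form, so e^{tA} = P · e^{tJ} · P⁻¹, and e^{tJ} can be computed block-by-block.

A has Jordan form
J =
  [5, 1, 0]
  [0, 5, 1]
  [0, 0, 5]
(up to reordering of blocks).

Per-block formulas:
  For a 3×3 Jordan block J_3(5): exp(t · J_3(5)) = e^(5t)·(I + t·N + (t^2/2)·N^2), where N is the 3×3 nilpotent shift.

After assembling e^{tJ} and conjugating by P, we get:

e^{tA} =
  [2*t*exp(5*t) + exp(5*t), -t*exp(5*t), -t^2*exp(5*t)/2 + 2*t*exp(5*t)]
  [4*t*exp(5*t), -2*t*exp(5*t) + exp(5*t), -t^2*exp(5*t) + 5*t*exp(5*t)]
  [0, 0, exp(5*t)]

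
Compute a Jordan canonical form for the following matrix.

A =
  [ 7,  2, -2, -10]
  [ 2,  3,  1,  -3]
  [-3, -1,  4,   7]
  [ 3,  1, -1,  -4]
J_1(1) ⊕ J_3(3)

The characteristic polynomial is
  det(x·I − A) = x^4 - 10*x^3 + 36*x^2 - 54*x + 27 = (x - 3)^3*(x - 1)

Eigenvalues and multiplicities (the geometric multiplicity of λ is n − rank(A − λI), which equals the number of Jordan blocks for λ):
  λ = 1: algebraic multiplicity = 1, geometric multiplicity = 1
  λ = 3: algebraic multiplicity = 3, geometric multiplicity = 1

Determining the block sizes for each eigenvalue:
  λ = 1: one block (gm = 1), so the single block has size am = 1 → block sizes [1]
  λ = 3: one block (gm = 1), so the single block has size am = 3 → block sizes [3]

Assembling the blocks gives a Jordan form
J =
  [1, 0, 0, 0]
  [0, 3, 1, 0]
  [0, 0, 3, 1]
  [0, 0, 0, 3]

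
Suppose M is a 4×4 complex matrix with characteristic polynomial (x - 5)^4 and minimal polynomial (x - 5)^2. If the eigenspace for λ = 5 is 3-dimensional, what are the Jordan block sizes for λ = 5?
Block sizes for λ = 5: [2, 1, 1]

Step 1 — from the characteristic polynomial, algebraic multiplicity of λ = 5 is 4. From dim ker(M − (5)·I) = 3, there are exactly 3 Jordan blocks for λ = 5.
Step 2 — from the minimal polynomial, the factor (x − 5)^2 tells us the largest block for λ = 5 has size 2.
Step 3 — with total size 4, 3 blocks, and largest block 2, the block sizes (in nonincreasing order) are [2, 1, 1].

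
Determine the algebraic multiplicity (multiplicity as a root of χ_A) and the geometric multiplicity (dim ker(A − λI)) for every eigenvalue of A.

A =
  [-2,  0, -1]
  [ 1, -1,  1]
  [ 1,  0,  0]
λ = -1: alg = 3, geom = 2

Step 1 — factor the characteristic polynomial to read off the algebraic multiplicities:
  χ_A(x) = (x + 1)^3

Step 2 — compute geometric multiplicities via the rank-nullity identity g(λ) = n − rank(A − λI):
  rank(A − (-1)·I) = 1, so dim ker(A − (-1)·I) = n − 1 = 2

Summary:
  λ = -1: algebraic multiplicity = 3, geometric multiplicity = 2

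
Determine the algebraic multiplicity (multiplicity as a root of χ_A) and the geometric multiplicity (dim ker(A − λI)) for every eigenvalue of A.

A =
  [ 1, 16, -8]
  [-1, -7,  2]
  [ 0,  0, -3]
λ = -3: alg = 3, geom = 2

Step 1 — factor the characteristic polynomial to read off the algebraic multiplicities:
  χ_A(x) = (x + 3)^3

Step 2 — compute geometric multiplicities via the rank-nullity identity g(λ) = n − rank(A − λI):
  rank(A − (-3)·I) = 1, so dim ker(A − (-3)·I) = n − 1 = 2

Summary:
  λ = -3: algebraic multiplicity = 3, geometric multiplicity = 2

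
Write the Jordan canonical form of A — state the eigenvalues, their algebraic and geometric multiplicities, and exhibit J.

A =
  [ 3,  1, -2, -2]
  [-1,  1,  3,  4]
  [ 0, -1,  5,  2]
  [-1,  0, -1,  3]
J_3(3) ⊕ J_1(3)

The characteristic polynomial is
  det(x·I − A) = x^4 - 12*x^3 + 54*x^2 - 108*x + 81 = (x - 3)^4

Eigenvalues and multiplicities (the geometric multiplicity of λ is n − rank(A − λI), which equals the number of Jordan blocks for λ):
  λ = 3: algebraic multiplicity = 4, geometric multiplicity = 2

Determining the block sizes for each eigenvalue:
  λ = 3: with am = 4 and gm = 2, the partition is not yet determined (e.g. several partitions of 4 into 2 parts exist). Let N = A − (3)·I. Computing rank(N^1) = 2, rank(N^2) = 1, rank(N^3) = 0; the number of blocks of size ≥ j is rank(N^{j−1}) − rank(N^j), giving [2, 1, 1]. So we have 1 block(s) of size 3, 1 block(s) of size 1 → block sizes [3, 1]

Assembling the blocks gives a Jordan form
J =
  [3, 1, 0, 0]
  [0, 3, 1, 0]
  [0, 0, 3, 0]
  [0, 0, 0, 3]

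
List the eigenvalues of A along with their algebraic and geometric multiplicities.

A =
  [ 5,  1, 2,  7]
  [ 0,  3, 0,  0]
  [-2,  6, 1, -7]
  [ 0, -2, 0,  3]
λ = 3: alg = 4, geom = 2

Step 1 — factor the characteristic polynomial to read off the algebraic multiplicities:
  χ_A(x) = (x - 3)^4

Step 2 — compute geometric multiplicities via the rank-nullity identity g(λ) = n − rank(A − λI):
  rank(A − (3)·I) = 2, so dim ker(A − (3)·I) = n − 2 = 2

Summary:
  λ = 3: algebraic multiplicity = 4, geometric multiplicity = 2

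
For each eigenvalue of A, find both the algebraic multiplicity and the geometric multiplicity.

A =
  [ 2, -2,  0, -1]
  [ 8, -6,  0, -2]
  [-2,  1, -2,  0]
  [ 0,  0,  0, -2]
λ = -2: alg = 4, geom = 2

Step 1 — factor the characteristic polynomial to read off the algebraic multiplicities:
  χ_A(x) = (x + 2)^4

Step 2 — compute geometric multiplicities via the rank-nullity identity g(λ) = n − rank(A − λI):
  rank(A − (-2)·I) = 2, so dim ker(A − (-2)·I) = n − 2 = 2

Summary:
  λ = -2: algebraic multiplicity = 4, geometric multiplicity = 2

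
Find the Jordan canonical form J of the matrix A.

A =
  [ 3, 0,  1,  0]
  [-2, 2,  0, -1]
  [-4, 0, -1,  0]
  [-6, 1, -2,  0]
J_2(1) ⊕ J_2(1)

The characteristic polynomial is
  det(x·I − A) = x^4 - 4*x^3 + 6*x^2 - 4*x + 1 = (x - 1)^4

Eigenvalues and multiplicities (the geometric multiplicity of λ is n − rank(A − λI), which equals the number of Jordan blocks for λ):
  λ = 1: algebraic multiplicity = 4, geometric multiplicity = 2

Determining the block sizes for each eigenvalue:
  λ = 1: with am = 4 and gm = 2, the partition is not yet determined (e.g. several partitions of 4 into 2 parts exist). Let N = A − (1)·I. Computing rank(N^1) = 2, rank(N^2) = 0; the number of blocks of size ≥ j is rank(N^{j−1}) − rank(N^j), giving [2, 2]. So we have 2 block(s) of size 2 → block sizes [2, 2]

Assembling the blocks gives a Jordan form
J =
  [1, 1, 0, 0]
  [0, 1, 0, 0]
  [0, 0, 1, 1]
  [0, 0, 0, 1]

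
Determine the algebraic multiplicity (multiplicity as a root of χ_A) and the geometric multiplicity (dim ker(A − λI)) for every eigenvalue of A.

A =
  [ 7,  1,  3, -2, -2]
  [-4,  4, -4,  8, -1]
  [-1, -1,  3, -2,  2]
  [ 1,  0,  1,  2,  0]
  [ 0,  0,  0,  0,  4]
λ = 4: alg = 5, geom = 2

Step 1 — factor the characteristic polynomial to read off the algebraic multiplicities:
  χ_A(x) = (x - 4)^5

Step 2 — compute geometric multiplicities via the rank-nullity identity g(λ) = n − rank(A − λI):
  rank(A − (4)·I) = 3, so dim ker(A − (4)·I) = n − 3 = 2

Summary:
  λ = 4: algebraic multiplicity = 5, geometric multiplicity = 2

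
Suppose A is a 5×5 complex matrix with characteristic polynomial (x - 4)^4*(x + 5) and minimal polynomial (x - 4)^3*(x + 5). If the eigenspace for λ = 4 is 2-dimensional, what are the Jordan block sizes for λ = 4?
Block sizes for λ = 4: [3, 1]

Step 1 — from the characteristic polynomial, algebraic multiplicity of λ = 4 is 4. From dim ker(A − (4)·I) = 2, there are exactly 2 Jordan blocks for λ = 4.
Step 2 — from the minimal polynomial, the factor (x − 4)^3 tells us the largest block for λ = 4 has size 3.
Step 3 — with total size 4, 2 blocks, and largest block 3, the block sizes (in nonincreasing order) are [3, 1].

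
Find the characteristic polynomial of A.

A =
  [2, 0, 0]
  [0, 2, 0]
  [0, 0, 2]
x^3 - 6*x^2 + 12*x - 8

Expanding det(x·I − A) (e.g. by cofactor expansion or by noting that A is similar to its Jordan form J, which has the same characteristic polynomial as A) gives
  χ_A(x) = x^3 - 6*x^2 + 12*x - 8
which factors as (x - 2)^3. The eigenvalues (with algebraic multiplicities) are λ = 2 with multiplicity 3.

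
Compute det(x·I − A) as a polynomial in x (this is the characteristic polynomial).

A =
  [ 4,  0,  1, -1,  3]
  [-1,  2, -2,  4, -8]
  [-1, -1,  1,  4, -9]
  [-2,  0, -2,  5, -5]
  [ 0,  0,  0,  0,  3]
x^5 - 15*x^4 + 90*x^3 - 270*x^2 + 405*x - 243

Expanding det(x·I − A) (e.g. by cofactor expansion or by noting that A is similar to its Jordan form J, which has the same characteristic polynomial as A) gives
  χ_A(x) = x^5 - 15*x^4 + 90*x^3 - 270*x^2 + 405*x - 243
which factors as (x - 3)^5. The eigenvalues (with algebraic multiplicities) are λ = 3 with multiplicity 5.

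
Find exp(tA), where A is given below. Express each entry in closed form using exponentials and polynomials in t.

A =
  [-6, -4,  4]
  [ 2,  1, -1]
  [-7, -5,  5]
e^{tA} =
  [1 - 6*t, -4*t, 4*t]
  [-3*t^2/2 + 2*t, -t^2 + t + 1, t^2 - t]
  [-3*t^2/2 - 7*t, -t^2 - 5*t, t^2 + 5*t + 1]

Strategy: write A = P · J · P⁻¹ where J is a Jordan canonical form, so e^{tA} = P · e^{tJ} · P⁻¹, and e^{tJ} can be computed block-by-block.

A has Jordan form
J =
  [0, 1, 0]
  [0, 0, 1]
  [0, 0, 0]
(up to reordering of blocks).

Per-block formulas:
  For a 3×3 Jordan block J_3(0): exp(t · J_3(0)) = e^(0t)·(I + t·N + (t^2/2)·N^2), where N is the 3×3 nilpotent shift.

After assembling e^{tJ} and conjugating by P, we get:

e^{tA} =
  [1 - 6*t, -4*t, 4*t]
  [-3*t^2/2 + 2*t, -t^2 + t + 1, t^2 - t]
  [-3*t^2/2 - 7*t, -t^2 - 5*t, t^2 + 5*t + 1]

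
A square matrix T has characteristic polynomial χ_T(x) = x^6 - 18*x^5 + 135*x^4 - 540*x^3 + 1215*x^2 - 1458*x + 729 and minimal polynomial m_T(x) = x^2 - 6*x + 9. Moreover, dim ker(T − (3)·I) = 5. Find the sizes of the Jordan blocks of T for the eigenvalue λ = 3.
Block sizes for λ = 3: [2, 1, 1, 1, 1]

Step 1 — from the characteristic polynomial, algebraic multiplicity of λ = 3 is 6. From dim ker(T − (3)·I) = 5, there are exactly 5 Jordan blocks for λ = 3.
Step 2 — from the minimal polynomial, the factor (x − 3)^2 tells us the largest block for λ = 3 has size 2.
Step 3 — with total size 6, 5 blocks, and largest block 2, the block sizes (in nonincreasing order) are [2, 1, 1, 1, 1].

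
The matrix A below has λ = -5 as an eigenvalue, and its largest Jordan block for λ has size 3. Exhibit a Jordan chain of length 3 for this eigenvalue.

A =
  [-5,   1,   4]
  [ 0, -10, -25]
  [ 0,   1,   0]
A Jordan chain for λ = -5 of length 3:
v_1 = (-1, 0, 0)ᵀ
v_2 = (1, -5, 1)ᵀ
v_3 = (0, 1, 0)ᵀ

Let N = A − (-5)·I. We want v_3 with N^3 v_3 = 0 but N^2 v_3 ≠ 0; then v_{j-1} := N · v_j for j = 3, …, 2.

Pick v_3 = (0, 1, 0)ᵀ.
Then v_2 = N · v_3 = (1, -5, 1)ᵀ.
Then v_1 = N · v_2 = (-1, 0, 0)ᵀ.

Sanity check: (A − (-5)·I) v_1 = (0, 0, 0)ᵀ = 0. ✓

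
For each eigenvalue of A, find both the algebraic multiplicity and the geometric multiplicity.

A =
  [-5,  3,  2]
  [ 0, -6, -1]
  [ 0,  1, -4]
λ = -5: alg = 3, geom = 1

Step 1 — factor the characteristic polynomial to read off the algebraic multiplicities:
  χ_A(x) = (x + 5)^3

Step 2 — compute geometric multiplicities via the rank-nullity identity g(λ) = n − rank(A − λI):
  rank(A − (-5)·I) = 2, so dim ker(A − (-5)·I) = n − 2 = 1

Summary:
  λ = -5: algebraic multiplicity = 3, geometric multiplicity = 1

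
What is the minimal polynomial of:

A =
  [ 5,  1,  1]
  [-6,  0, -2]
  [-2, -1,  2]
x^3 - 7*x^2 + 16*x - 12

The characteristic polynomial is χ_A(x) = (x - 3)*(x - 2)^2, so the eigenvalues are known. The minimal polynomial is
  m_A(x) = Π_λ (x − λ)^{k_λ}
where k_λ is the size of the *largest* Jordan block for λ (equivalently, the smallest k with (A − λI)^k v = 0 for every generalised eigenvector v of λ).

  λ = 2: largest Jordan block has size 2, contributing (x − 2)^2
  λ = 3: largest Jordan block has size 1, contributing (x − 3)

So m_A(x) = (x - 3)*(x - 2)^2 = x^3 - 7*x^2 + 16*x - 12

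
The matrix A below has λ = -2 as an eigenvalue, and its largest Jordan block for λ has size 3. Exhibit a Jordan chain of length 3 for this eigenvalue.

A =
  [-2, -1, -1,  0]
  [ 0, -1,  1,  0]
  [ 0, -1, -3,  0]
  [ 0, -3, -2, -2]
A Jordan chain for λ = -2 of length 3:
v_1 = (0, 0, 0, -1)ᵀ
v_2 = (-1, 1, -1, -3)ᵀ
v_3 = (0, 1, 0, 0)ᵀ

Let N = A − (-2)·I. We want v_3 with N^3 v_3 = 0 but N^2 v_3 ≠ 0; then v_{j-1} := N · v_j for j = 3, …, 2.

Pick v_3 = (0, 1, 0, 0)ᵀ.
Then v_2 = N · v_3 = (-1, 1, -1, -3)ᵀ.
Then v_1 = N · v_2 = (0, 0, 0, -1)ᵀ.

Sanity check: (A − (-2)·I) v_1 = (0, 0, 0, 0)ᵀ = 0. ✓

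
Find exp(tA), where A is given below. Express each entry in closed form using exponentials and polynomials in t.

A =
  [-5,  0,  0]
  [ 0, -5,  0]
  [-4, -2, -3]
e^{tA} =
  [exp(-5*t), 0, 0]
  [0, exp(-5*t), 0]
  [-2*exp(-3*t) + 2*exp(-5*t), -exp(-3*t) + exp(-5*t), exp(-3*t)]

Strategy: write A = P · J · P⁻¹ where J is a Jordan canonical form, so e^{tA} = P · e^{tJ} · P⁻¹, and e^{tJ} can be computed block-by-block.

A has Jordan form
J =
  [-5,  0,  0]
  [ 0, -5,  0]
  [ 0,  0, -3]
(up to reordering of blocks).

Per-block formulas:
  For a 1×1 block at λ = -5: exp(t · [-5]) = [e^(-5t)].
  For a 1×1 block at λ = -3: exp(t · [-3]) = [e^(-3t)].

After assembling e^{tJ} and conjugating by P, we get:

e^{tA} =
  [exp(-5*t), 0, 0]
  [0, exp(-5*t), 0]
  [-2*exp(-3*t) + 2*exp(-5*t), -exp(-3*t) + exp(-5*t), exp(-3*t)]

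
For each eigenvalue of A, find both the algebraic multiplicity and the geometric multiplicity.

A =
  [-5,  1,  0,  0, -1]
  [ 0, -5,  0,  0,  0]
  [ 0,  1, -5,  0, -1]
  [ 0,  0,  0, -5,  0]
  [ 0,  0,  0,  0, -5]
λ = -5: alg = 5, geom = 4

Step 1 — factor the characteristic polynomial to read off the algebraic multiplicities:
  χ_A(x) = (x + 5)^5

Step 2 — compute geometric multiplicities via the rank-nullity identity g(λ) = n − rank(A − λI):
  rank(A − (-5)·I) = 1, so dim ker(A − (-5)·I) = n − 1 = 4

Summary:
  λ = -5: algebraic multiplicity = 5, geometric multiplicity = 4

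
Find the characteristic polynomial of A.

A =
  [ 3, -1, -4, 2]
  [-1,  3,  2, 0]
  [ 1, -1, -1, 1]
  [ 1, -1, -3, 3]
x^4 - 8*x^3 + 24*x^2 - 32*x + 16

Expanding det(x·I − A) (e.g. by cofactor expansion or by noting that A is similar to its Jordan form J, which has the same characteristic polynomial as A) gives
  χ_A(x) = x^4 - 8*x^3 + 24*x^2 - 32*x + 16
which factors as (x - 2)^4. The eigenvalues (with algebraic multiplicities) are λ = 2 with multiplicity 4.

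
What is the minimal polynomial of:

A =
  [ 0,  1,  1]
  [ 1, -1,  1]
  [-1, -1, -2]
x^3 + 3*x^2 + 3*x + 1

The characteristic polynomial is χ_A(x) = (x + 1)^3, so the eigenvalues are known. The minimal polynomial is
  m_A(x) = Π_λ (x − λ)^{k_λ}
where k_λ is the size of the *largest* Jordan block for λ (equivalently, the smallest k with (A − λI)^k v = 0 for every generalised eigenvector v of λ).

  λ = -1: largest Jordan block has size 3, contributing (x + 1)^3

So m_A(x) = (x + 1)^3 = x^3 + 3*x^2 + 3*x + 1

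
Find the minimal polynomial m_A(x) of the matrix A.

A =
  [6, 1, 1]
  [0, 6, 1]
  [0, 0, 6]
x^3 - 18*x^2 + 108*x - 216

The characteristic polynomial is χ_A(x) = (x - 6)^3, so the eigenvalues are known. The minimal polynomial is
  m_A(x) = Π_λ (x − λ)^{k_λ}
where k_λ is the size of the *largest* Jordan block for λ (equivalently, the smallest k with (A − λI)^k v = 0 for every generalised eigenvector v of λ).

  λ = 6: largest Jordan block has size 3, contributing (x − 6)^3

So m_A(x) = (x - 6)^3 = x^3 - 18*x^2 + 108*x - 216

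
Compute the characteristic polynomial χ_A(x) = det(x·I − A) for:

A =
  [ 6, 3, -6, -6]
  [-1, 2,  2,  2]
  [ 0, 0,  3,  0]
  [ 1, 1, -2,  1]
x^4 - 12*x^3 + 54*x^2 - 108*x + 81

Expanding det(x·I − A) (e.g. by cofactor expansion or by noting that A is similar to its Jordan form J, which has the same characteristic polynomial as A) gives
  χ_A(x) = x^4 - 12*x^3 + 54*x^2 - 108*x + 81
which factors as (x - 3)^4. The eigenvalues (with algebraic multiplicities) are λ = 3 with multiplicity 4.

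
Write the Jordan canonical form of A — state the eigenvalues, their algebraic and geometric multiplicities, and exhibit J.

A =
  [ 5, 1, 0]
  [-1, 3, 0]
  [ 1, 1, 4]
J_2(4) ⊕ J_1(4)

The characteristic polynomial is
  det(x·I − A) = x^3 - 12*x^2 + 48*x - 64 = (x - 4)^3

Eigenvalues and multiplicities (the geometric multiplicity of λ is n − rank(A − λI), which equals the number of Jordan blocks for λ):
  λ = 4: algebraic multiplicity = 3, geometric multiplicity = 2

Determining the block sizes for each eigenvalue:
  λ = 4: 2 blocks summing to 3 forces exactly one block of size 2 and the rest size 1 → block sizes [2, 1]

Assembling the blocks gives a Jordan form
J =
  [4, 1, 0]
  [0, 4, 0]
  [0, 0, 4]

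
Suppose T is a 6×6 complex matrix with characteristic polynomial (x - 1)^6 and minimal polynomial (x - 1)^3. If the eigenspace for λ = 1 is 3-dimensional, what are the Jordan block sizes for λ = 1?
Block sizes for λ = 1: [3, 2, 1]

Step 1 — from the characteristic polynomial, algebraic multiplicity of λ = 1 is 6. From dim ker(T − (1)·I) = 3, there are exactly 3 Jordan blocks for λ = 1.
Step 2 — from the minimal polynomial, the factor (x − 1)^3 tells us the largest block for λ = 1 has size 3.
Step 3 — with total size 6, 3 blocks, and largest block 3, the block sizes (in nonincreasing order) are [3, 2, 1].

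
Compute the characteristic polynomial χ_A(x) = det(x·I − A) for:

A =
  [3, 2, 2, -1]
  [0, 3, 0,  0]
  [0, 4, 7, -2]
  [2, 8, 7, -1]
x^4 - 12*x^3 + 54*x^2 - 108*x + 81

Expanding det(x·I − A) (e.g. by cofactor expansion or by noting that A is similar to its Jordan form J, which has the same characteristic polynomial as A) gives
  χ_A(x) = x^4 - 12*x^3 + 54*x^2 - 108*x + 81
which factors as (x - 3)^4. The eigenvalues (with algebraic multiplicities) are λ = 3 with multiplicity 4.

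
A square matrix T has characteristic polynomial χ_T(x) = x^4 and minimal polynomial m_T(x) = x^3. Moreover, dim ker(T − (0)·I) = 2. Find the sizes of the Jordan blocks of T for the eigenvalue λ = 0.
Block sizes for λ = 0: [3, 1]

Step 1 — from the characteristic polynomial, algebraic multiplicity of λ = 0 is 4. From dim ker(T − (0)·I) = 2, there are exactly 2 Jordan blocks for λ = 0.
Step 2 — from the minimal polynomial, the factor (x − 0)^3 tells us the largest block for λ = 0 has size 3.
Step 3 — with total size 4, 2 blocks, and largest block 3, the block sizes (in nonincreasing order) are [3, 1].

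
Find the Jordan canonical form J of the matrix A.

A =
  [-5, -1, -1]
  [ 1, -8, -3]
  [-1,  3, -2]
J_3(-5)

The characteristic polynomial is
  det(x·I − A) = x^3 + 15*x^2 + 75*x + 125 = (x + 5)^3

Eigenvalues and multiplicities (the geometric multiplicity of λ is n − rank(A − λI), which equals the number of Jordan blocks for λ):
  λ = -5: algebraic multiplicity = 3, geometric multiplicity = 1

Determining the block sizes for each eigenvalue:
  λ = -5: one block (gm = 1), so the single block has size am = 3 → block sizes [3]

Assembling the blocks gives a Jordan form
J =
  [-5,  1,  0]
  [ 0, -5,  1]
  [ 0,  0, -5]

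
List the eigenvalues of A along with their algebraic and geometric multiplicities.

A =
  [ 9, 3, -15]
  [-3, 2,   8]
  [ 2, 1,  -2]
λ = 3: alg = 3, geom = 1

Step 1 — factor the characteristic polynomial to read off the algebraic multiplicities:
  χ_A(x) = (x - 3)^3

Step 2 — compute geometric multiplicities via the rank-nullity identity g(λ) = n − rank(A − λI):
  rank(A − (3)·I) = 2, so dim ker(A − (3)·I) = n − 2 = 1

Summary:
  λ = 3: algebraic multiplicity = 3, geometric multiplicity = 1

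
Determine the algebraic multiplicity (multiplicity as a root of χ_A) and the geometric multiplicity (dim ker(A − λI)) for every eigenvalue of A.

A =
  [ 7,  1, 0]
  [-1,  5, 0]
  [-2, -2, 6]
λ = 6: alg = 3, geom = 2

Step 1 — factor the characteristic polynomial to read off the algebraic multiplicities:
  χ_A(x) = (x - 6)^3

Step 2 — compute geometric multiplicities via the rank-nullity identity g(λ) = n − rank(A − λI):
  rank(A − (6)·I) = 1, so dim ker(A − (6)·I) = n − 1 = 2

Summary:
  λ = 6: algebraic multiplicity = 3, geometric multiplicity = 2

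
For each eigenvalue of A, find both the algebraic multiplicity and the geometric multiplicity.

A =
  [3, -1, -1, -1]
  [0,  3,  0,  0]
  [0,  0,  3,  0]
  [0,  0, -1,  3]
λ = 3: alg = 4, geom = 2

Step 1 — factor the characteristic polynomial to read off the algebraic multiplicities:
  χ_A(x) = (x - 3)^4

Step 2 — compute geometric multiplicities via the rank-nullity identity g(λ) = n − rank(A − λI):
  rank(A − (3)·I) = 2, so dim ker(A − (3)·I) = n − 2 = 2

Summary:
  λ = 3: algebraic multiplicity = 4, geometric multiplicity = 2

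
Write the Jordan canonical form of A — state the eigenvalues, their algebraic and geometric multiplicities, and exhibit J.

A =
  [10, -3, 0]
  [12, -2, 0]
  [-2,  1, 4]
J_2(4) ⊕ J_1(4)

The characteristic polynomial is
  det(x·I − A) = x^3 - 12*x^2 + 48*x - 64 = (x - 4)^3

Eigenvalues and multiplicities (the geometric multiplicity of λ is n − rank(A − λI), which equals the number of Jordan blocks for λ):
  λ = 4: algebraic multiplicity = 3, geometric multiplicity = 2

Determining the block sizes for each eigenvalue:
  λ = 4: 2 blocks summing to 3 forces exactly one block of size 2 and the rest size 1 → block sizes [2, 1]

Assembling the blocks gives a Jordan form
J =
  [4, 1, 0]
  [0, 4, 0]
  [0, 0, 4]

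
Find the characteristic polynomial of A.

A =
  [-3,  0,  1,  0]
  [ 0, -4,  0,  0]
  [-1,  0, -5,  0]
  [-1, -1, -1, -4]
x^4 + 16*x^3 + 96*x^2 + 256*x + 256

Expanding det(x·I − A) (e.g. by cofactor expansion or by noting that A is similar to its Jordan form J, which has the same characteristic polynomial as A) gives
  χ_A(x) = x^4 + 16*x^3 + 96*x^2 + 256*x + 256
which factors as (x + 4)^4. The eigenvalues (with algebraic multiplicities) are λ = -4 with multiplicity 4.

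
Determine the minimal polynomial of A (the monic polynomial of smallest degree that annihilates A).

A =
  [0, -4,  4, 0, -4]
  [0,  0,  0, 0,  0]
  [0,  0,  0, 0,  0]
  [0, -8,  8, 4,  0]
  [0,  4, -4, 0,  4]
x^2 - 4*x

The characteristic polynomial is χ_A(x) = x^3*(x - 4)^2, so the eigenvalues are known. The minimal polynomial is
  m_A(x) = Π_λ (x − λ)^{k_λ}
where k_λ is the size of the *largest* Jordan block for λ (equivalently, the smallest k with (A − λI)^k v = 0 for every generalised eigenvector v of λ).

  λ = 0: largest Jordan block has size 1, contributing (x − 0)
  λ = 4: largest Jordan block has size 1, contributing (x − 4)

So m_A(x) = x*(x - 4) = x^2 - 4*x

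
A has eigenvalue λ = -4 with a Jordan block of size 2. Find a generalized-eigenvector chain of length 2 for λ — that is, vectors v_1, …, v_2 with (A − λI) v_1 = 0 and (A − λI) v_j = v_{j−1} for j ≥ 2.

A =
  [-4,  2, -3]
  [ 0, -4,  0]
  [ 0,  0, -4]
A Jordan chain for λ = -4 of length 2:
v_1 = (2, 0, 0)ᵀ
v_2 = (0, 1, 0)ᵀ

Let N = A − (-4)·I. We want v_2 with N^2 v_2 = 0 but N^1 v_2 ≠ 0; then v_{j-1} := N · v_j for j = 2, …, 2.

Pick v_2 = (0, 1, 0)ᵀ.
Then v_1 = N · v_2 = (2, 0, 0)ᵀ.

Sanity check: (A − (-4)·I) v_1 = (0, 0, 0)ᵀ = 0. ✓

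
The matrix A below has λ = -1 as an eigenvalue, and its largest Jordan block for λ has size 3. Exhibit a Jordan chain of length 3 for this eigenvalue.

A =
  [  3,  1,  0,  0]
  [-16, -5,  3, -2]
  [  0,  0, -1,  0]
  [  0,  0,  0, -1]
A Jordan chain for λ = -1 of length 3:
v_1 = (3, -12, 0, 0)ᵀ
v_2 = (0, 3, 0, 0)ᵀ
v_3 = (0, 0, 1, 0)ᵀ

Let N = A − (-1)·I. We want v_3 with N^3 v_3 = 0 but N^2 v_3 ≠ 0; then v_{j-1} := N · v_j for j = 3, …, 2.

Pick v_3 = (0, 0, 1, 0)ᵀ.
Then v_2 = N · v_3 = (0, 3, 0, 0)ᵀ.
Then v_1 = N · v_2 = (3, -12, 0, 0)ᵀ.

Sanity check: (A − (-1)·I) v_1 = (0, 0, 0, 0)ᵀ = 0. ✓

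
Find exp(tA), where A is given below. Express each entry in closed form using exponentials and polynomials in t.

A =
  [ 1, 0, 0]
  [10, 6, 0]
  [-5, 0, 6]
e^{tA} =
  [exp(t), 0, 0]
  [2*exp(6*t) - 2*exp(t), exp(6*t), 0]
  [-exp(6*t) + exp(t), 0, exp(6*t)]

Strategy: write A = P · J · P⁻¹ where J is a Jordan canonical form, so e^{tA} = P · e^{tJ} · P⁻¹, and e^{tJ} can be computed block-by-block.

A has Jordan form
J =
  [1, 0, 0]
  [0, 6, 0]
  [0, 0, 6]
(up to reordering of blocks).

Per-block formulas:
  For a 1×1 block at λ = 6: exp(t · [6]) = [e^(6t)].
  For a 1×1 block at λ = 1: exp(t · [1]) = [e^(1t)].

After assembling e^{tJ} and conjugating by P, we get:

e^{tA} =
  [exp(t), 0, 0]
  [2*exp(6*t) - 2*exp(t), exp(6*t), 0]
  [-exp(6*t) + exp(t), 0, exp(6*t)]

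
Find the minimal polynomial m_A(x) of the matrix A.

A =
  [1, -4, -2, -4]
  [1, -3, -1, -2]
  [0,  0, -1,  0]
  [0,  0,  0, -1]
x^2 + 2*x + 1

The characteristic polynomial is χ_A(x) = (x + 1)^4, so the eigenvalues are known. The minimal polynomial is
  m_A(x) = Π_λ (x − λ)^{k_λ}
where k_λ is the size of the *largest* Jordan block for λ (equivalently, the smallest k with (A − λI)^k v = 0 for every generalised eigenvector v of λ).

  λ = -1: largest Jordan block has size 2, contributing (x + 1)^2

So m_A(x) = (x + 1)^2 = x^2 + 2*x + 1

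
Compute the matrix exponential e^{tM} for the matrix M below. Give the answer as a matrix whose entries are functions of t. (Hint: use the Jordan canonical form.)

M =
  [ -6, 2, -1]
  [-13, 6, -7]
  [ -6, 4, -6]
e^{tM} =
  [-2*t^2*exp(-2*t) - 4*t*exp(-2*t) + exp(-2*t), 2*t^2*exp(-2*t) + 2*t*exp(-2*t), -3*t^2*exp(-2*t) - t*exp(-2*t)]
  [-5*t^2*exp(-2*t) - 13*t*exp(-2*t), 5*t^2*exp(-2*t) + 8*t*exp(-2*t) + exp(-2*t), -15*t^2*exp(-2*t)/2 - 7*t*exp(-2*t)]
  [-2*t^2*exp(-2*t) - 6*t*exp(-2*t), 2*t^2*exp(-2*t) + 4*t*exp(-2*t), -3*t^2*exp(-2*t) - 4*t*exp(-2*t) + exp(-2*t)]

Strategy: write M = P · J · P⁻¹ where J is a Jordan canonical form, so e^{tM} = P · e^{tJ} · P⁻¹, and e^{tJ} can be computed block-by-block.

M has Jordan form
J =
  [-2,  1,  0]
  [ 0, -2,  1]
  [ 0,  0, -2]
(up to reordering of blocks).

Per-block formulas:
  For a 3×3 Jordan block J_3(-2): exp(t · J_3(-2)) = e^(-2t)·(I + t·N + (t^2/2)·N^2), where N is the 3×3 nilpotent shift.

After assembling e^{tJ} and conjugating by P, we get:

e^{tM} =
  [-2*t^2*exp(-2*t) - 4*t*exp(-2*t) + exp(-2*t), 2*t^2*exp(-2*t) + 2*t*exp(-2*t), -3*t^2*exp(-2*t) - t*exp(-2*t)]
  [-5*t^2*exp(-2*t) - 13*t*exp(-2*t), 5*t^2*exp(-2*t) + 8*t*exp(-2*t) + exp(-2*t), -15*t^2*exp(-2*t)/2 - 7*t*exp(-2*t)]
  [-2*t^2*exp(-2*t) - 6*t*exp(-2*t), 2*t^2*exp(-2*t) + 4*t*exp(-2*t), -3*t^2*exp(-2*t) - 4*t*exp(-2*t) + exp(-2*t)]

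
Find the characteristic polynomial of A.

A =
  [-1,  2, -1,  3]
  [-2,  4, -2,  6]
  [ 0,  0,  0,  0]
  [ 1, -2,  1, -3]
x^4

Expanding det(x·I − A) (e.g. by cofactor expansion or by noting that A is similar to its Jordan form J, which has the same characteristic polynomial as A) gives
  χ_A(x) = x^4
which factors as x^4. The eigenvalues (with algebraic multiplicities) are λ = 0 with multiplicity 4.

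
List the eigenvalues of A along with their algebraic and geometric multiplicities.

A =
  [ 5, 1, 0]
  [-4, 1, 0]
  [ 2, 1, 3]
λ = 3: alg = 3, geom = 2

Step 1 — factor the characteristic polynomial to read off the algebraic multiplicities:
  χ_A(x) = (x - 3)^3

Step 2 — compute geometric multiplicities via the rank-nullity identity g(λ) = n − rank(A − λI):
  rank(A − (3)·I) = 1, so dim ker(A − (3)·I) = n − 1 = 2

Summary:
  λ = 3: algebraic multiplicity = 3, geometric multiplicity = 2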